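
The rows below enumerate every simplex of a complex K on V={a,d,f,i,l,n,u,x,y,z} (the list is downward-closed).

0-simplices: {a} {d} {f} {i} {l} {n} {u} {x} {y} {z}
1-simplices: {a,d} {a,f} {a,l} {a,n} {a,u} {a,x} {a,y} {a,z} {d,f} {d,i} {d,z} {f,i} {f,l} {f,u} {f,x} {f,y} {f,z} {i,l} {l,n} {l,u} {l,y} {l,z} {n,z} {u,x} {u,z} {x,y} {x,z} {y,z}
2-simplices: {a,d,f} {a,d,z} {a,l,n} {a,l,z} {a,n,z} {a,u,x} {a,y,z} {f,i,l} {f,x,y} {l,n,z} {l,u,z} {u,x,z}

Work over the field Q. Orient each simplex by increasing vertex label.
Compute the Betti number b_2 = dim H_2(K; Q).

n_0=10 n_1=28 n_2=12  [Q]
∂1: piv[ad,af,al,an,au,ax,ay,az,di] rk=9  ker:df,dz,fi,fl,fu,fx,fy,fz,il,ln,lu,ly,lz,nz,ux,uz,xy,xz,yz
∂2: piv[adf,adz,aln,alz,anz,aux,ayz,fil,fxy,luz,uxz] rk=11  ker:lnz
b_2=(12−11)−0=1

b_2=1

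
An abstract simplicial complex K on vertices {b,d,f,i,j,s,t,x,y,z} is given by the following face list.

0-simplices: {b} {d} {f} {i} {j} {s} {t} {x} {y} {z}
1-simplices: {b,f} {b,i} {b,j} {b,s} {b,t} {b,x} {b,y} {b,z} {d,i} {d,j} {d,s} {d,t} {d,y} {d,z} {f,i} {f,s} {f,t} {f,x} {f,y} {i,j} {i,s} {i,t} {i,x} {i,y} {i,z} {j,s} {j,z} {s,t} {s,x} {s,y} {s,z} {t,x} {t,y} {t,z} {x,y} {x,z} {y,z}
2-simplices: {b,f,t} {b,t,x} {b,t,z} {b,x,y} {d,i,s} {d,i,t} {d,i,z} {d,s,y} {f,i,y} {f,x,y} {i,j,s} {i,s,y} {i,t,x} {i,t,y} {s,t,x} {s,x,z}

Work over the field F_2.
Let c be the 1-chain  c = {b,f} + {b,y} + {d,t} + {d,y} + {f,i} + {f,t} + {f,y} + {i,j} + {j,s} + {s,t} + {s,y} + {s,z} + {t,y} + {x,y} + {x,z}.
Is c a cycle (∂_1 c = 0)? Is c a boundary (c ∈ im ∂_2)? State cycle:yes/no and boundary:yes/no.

cycle:yes boundary:yes

n_0=10 n_1=37 n_2=16  [Z2]
∂1: piv[bf,bi,bj,bs,bt,bx,by,bz,di] rk=9  ker:dj,ds,dt,dy,dz,fi,fs,ft,fx,fy,ij,is,it,ix,iy,iz,js,jz,st,sx,sy,sz,tx,ty,tz,xy,xz,yz
∂2: piv[bft,btx,btz,bxy,dis,dit,diz,dsy,fiy,fxy,ijs,isy,itx,ity,stx,sxz] rk=16
∂1c = 0
c vs im∂2: reduces to 0 ⇒ boundary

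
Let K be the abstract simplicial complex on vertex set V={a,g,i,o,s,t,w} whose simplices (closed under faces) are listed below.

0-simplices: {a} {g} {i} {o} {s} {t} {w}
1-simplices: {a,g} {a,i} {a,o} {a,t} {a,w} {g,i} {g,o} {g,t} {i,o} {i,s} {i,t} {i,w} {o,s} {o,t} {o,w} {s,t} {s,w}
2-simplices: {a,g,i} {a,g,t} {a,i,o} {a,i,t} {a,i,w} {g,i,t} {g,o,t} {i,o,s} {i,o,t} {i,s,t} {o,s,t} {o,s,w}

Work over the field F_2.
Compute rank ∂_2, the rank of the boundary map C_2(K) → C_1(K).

n_0=7 n_1=17 n_2=12  [Z2]
∂1: piv[ag,ai,ao,at,aw,is] rk=6  ker:gi,go,gt,io,it,iw,os,ot,ow,st,sw
∂2: piv[agi,agt,aio,ait,aiw,got,ios,iot,ist,osw] rk=10  ker:git,ost
rk∂_2=10

rank∂_2=10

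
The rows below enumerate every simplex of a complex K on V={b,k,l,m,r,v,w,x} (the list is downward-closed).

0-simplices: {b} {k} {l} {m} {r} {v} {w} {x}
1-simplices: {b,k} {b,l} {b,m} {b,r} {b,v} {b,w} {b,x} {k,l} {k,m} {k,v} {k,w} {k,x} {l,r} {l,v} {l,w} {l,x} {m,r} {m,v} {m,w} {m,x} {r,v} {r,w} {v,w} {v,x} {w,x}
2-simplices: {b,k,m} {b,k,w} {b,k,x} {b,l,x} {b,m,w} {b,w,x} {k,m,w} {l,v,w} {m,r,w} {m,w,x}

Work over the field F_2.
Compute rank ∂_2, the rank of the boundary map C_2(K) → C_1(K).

n_0=8 n_1=25 n_2=10  [Z2]
∂1: piv[bk,bl,bm,br,bv,bw,bx] rk=7  ker:kl,km,kv,kw,kx,lr,lv,lw,lx,mr,mv,mw,mx,rv,rw,vw,vx,wx
∂2: piv[bkm,bkw,bkx,blx,bmw,bwx,lvw,mrw,mwx] rk=9  ker:kmw
rk∂_2=9

rank∂_2=9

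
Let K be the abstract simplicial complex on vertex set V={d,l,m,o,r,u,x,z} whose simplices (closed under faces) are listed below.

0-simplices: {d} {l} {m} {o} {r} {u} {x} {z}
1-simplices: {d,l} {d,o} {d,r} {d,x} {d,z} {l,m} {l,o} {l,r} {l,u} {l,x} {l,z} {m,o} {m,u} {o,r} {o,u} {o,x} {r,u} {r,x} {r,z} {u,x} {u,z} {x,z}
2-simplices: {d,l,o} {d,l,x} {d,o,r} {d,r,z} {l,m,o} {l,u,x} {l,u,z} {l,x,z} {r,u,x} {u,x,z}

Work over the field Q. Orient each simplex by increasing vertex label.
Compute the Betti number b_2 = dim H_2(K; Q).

b_2=1

n_0=8 n_1=22 n_2=10  [Q]
∂1: piv[dl,do,dr,dx,dz,lm,lu] rk=7  ker:lo,lr,lx,lz,mo,mu,or,ou,ox,ru,rx,rz,ux,uz,xz
∂2: piv[dlo,dlx,dor,drz,lmo,lux,luz,lxz,rux] rk=9  ker:uxz
b_2=(10−9)−0=1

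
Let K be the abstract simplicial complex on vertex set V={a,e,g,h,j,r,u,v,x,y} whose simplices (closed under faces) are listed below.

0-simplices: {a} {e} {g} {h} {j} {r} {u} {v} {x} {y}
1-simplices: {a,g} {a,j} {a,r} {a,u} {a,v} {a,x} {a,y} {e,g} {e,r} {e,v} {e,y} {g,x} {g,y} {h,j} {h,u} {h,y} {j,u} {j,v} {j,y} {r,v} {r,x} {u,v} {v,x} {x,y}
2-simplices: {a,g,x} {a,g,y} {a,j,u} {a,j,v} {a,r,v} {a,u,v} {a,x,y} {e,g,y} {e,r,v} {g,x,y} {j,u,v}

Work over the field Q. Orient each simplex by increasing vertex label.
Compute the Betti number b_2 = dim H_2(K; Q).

b_2=2

n_0=10 n_1=24 n_2=11  [Q]
∂1: piv[ag,aj,ar,au,av,ax,ay,eg,hj] rk=9  ker:er,ev,ey,gx,gy,hu,hy,ju,jv,jy,rv,rx,uv,vx,xy
∂2: piv[agx,agy,aju,ajv,arv,auv,axy,egy,erv] rk=9  ker:gxy,juv
b_2=(11−9)−0=2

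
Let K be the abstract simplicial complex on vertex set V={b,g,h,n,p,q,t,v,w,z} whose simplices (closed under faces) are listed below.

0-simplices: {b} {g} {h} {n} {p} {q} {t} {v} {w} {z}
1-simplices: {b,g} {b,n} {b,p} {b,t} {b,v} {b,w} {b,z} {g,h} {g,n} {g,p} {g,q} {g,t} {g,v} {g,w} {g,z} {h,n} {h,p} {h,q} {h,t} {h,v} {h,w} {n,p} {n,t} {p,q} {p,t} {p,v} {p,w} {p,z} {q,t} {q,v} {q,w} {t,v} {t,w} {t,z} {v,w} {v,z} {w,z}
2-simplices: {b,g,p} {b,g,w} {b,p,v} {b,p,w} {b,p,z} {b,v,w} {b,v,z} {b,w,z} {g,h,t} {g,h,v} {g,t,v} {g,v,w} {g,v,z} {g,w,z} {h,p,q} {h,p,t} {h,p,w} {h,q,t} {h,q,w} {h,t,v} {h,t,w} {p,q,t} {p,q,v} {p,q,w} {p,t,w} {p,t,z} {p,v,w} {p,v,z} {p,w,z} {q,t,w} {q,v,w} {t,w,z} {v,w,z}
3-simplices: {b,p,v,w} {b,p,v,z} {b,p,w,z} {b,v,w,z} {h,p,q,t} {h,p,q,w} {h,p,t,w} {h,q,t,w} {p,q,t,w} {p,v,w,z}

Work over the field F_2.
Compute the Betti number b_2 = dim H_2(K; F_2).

b_2=4

n_0=10 n_1=37 n_2=33 n_3=10  [Z2]
∂1: piv[bg,bn,bp,bt,bv,bw,bz,gh,gq] rk=9  ker:gn,gp,gt,gv,gw,gz,hn,hp,hq,ht,hv,hw,np,nt,pq,pt,pv,pw,pz,qt,qv,qw,tv,tw,tz,vw,vz,wz
∂2: piv[bgp,bgw,bpv,bpw,bpz,bvw,bvz,bwz,ght,ghv,gtv,gvw,gvz,hpq,hpt,hpw,hqt,hqw,htw,pqv,ptz] rk=21  ker:gwz,htv,pqt,pqw,ptw,pvw,pvz,pwz,qtw,qvw,twz,vwz
∂3: piv[bpvw,bpvz,bpwz,bvwz,hpqt,hpqw,hptw,hqtw] rk=8  ker:pqtw,pvwz
b_2=(33−21)−8=4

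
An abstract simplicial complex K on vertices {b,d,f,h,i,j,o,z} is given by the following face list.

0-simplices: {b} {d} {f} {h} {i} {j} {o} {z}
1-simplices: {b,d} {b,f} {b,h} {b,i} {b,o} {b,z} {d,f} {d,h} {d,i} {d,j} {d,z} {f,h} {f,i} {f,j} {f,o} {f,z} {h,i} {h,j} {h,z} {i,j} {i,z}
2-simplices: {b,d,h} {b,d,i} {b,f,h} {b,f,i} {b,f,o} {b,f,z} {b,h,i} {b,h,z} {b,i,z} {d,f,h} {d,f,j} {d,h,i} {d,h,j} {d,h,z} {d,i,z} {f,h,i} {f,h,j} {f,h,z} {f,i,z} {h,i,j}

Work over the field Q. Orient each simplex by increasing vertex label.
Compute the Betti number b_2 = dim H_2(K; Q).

n_0=8 n_1=21 n_2=20  [Q]
∂1: piv[bd,bf,bh,bi,bo,bz,dj] rk=7  ker:df,dh,di,dz,fh,fi,fj,fo,fz,hi,hj,hz,ij,iz
∂2: piv[bdh,bdi,bfh,bfi,bfo,bfz,bhi,bhz,biz,dfh,dfj,dhj,dhz,hij] rk=14  ker:dhi,diz,fhi,fhj,fhz,fiz
b_2=(20−14)−0=6

b_2=6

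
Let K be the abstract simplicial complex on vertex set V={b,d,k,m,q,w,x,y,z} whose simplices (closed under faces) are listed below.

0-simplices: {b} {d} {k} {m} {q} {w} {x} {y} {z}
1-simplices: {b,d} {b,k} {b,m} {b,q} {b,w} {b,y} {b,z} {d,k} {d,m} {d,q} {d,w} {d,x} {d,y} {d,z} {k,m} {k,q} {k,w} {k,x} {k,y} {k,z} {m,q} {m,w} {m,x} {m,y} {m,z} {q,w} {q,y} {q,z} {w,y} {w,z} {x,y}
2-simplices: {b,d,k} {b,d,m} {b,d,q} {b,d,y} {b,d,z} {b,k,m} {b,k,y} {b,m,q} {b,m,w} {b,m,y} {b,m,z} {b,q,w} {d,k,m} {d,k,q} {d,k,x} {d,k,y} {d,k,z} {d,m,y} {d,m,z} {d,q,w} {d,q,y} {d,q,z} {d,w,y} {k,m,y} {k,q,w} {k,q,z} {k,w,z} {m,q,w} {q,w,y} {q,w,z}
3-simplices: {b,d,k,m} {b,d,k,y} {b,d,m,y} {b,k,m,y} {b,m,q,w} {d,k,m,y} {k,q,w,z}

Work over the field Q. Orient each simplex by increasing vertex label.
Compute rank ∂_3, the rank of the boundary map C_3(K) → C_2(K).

rank∂_3=6

n_0=9 n_1=31 n_2=30 n_3=7  [Q]
∂1: piv[bd,bk,bm,bq,bw,by,bz,dx] rk=8  ker:dk,dm,dq,dw,dy,dz,km,kq,kw,kx,ky,kz,mq,mw,mx,my,mz,qw,qy,qz,wy,wz,xy
∂2: piv[bdk,bdm,bdq,bdy,bdz,bkm,bky,bmq,bmw,bmy,bmz,bqw,dkq,dkx,dkz,dqw,dqy,dqz,dwy,kqw,kwz] rk=21  ker:dkm,dky,dmy,dmz,kmy,kqz,mqw,qwy,qwz
∂3: piv[bdkm,bdky,bdmy,bkmy,bmqw,kqwz] rk=6  ker:dkmy
rk∂_3=6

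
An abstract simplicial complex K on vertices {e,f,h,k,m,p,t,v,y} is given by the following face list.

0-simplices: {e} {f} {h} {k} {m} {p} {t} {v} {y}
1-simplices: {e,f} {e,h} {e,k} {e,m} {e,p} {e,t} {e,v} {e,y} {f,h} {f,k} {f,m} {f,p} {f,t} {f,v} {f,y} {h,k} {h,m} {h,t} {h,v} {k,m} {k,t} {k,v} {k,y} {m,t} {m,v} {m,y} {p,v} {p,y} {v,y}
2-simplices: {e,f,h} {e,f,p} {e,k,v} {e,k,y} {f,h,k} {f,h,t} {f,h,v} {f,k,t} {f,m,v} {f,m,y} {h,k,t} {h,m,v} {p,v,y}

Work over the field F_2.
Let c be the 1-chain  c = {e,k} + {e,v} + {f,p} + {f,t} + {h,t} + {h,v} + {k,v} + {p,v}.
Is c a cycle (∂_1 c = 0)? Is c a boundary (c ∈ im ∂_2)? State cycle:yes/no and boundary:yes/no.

cycle:yes boundary:no

n_0=9 n_1=29 n_2=13  [Z2]
∂1: piv[ef,eh,ek,em,ep,et,ev,ey] rk=8  ker:fh,fk,fm,fp,ft,fv,fy,hk,hm,ht,hv,km,kt,kv,ky,mt,mv,my,pv,py,vy
∂2: piv[efh,efp,ekv,eky,fhk,fht,fhv,fkt,fmv,fmy,hmv,pvy] rk=12  ker:hkt
∂1c = 0
c vs im∂2: residual ≠ 0 ⇒ not boundary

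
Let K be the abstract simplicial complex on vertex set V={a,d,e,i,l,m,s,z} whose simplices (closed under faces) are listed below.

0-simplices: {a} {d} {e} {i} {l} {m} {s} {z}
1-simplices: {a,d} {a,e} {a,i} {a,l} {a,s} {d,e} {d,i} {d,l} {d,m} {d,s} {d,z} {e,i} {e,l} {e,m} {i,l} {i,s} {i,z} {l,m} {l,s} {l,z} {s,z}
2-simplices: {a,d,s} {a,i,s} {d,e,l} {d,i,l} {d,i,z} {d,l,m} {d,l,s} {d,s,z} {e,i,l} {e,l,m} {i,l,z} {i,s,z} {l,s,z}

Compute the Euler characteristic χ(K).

χ(K)=0

n_0=8 n_1=21 n_2=13
χ=+8−21+13=0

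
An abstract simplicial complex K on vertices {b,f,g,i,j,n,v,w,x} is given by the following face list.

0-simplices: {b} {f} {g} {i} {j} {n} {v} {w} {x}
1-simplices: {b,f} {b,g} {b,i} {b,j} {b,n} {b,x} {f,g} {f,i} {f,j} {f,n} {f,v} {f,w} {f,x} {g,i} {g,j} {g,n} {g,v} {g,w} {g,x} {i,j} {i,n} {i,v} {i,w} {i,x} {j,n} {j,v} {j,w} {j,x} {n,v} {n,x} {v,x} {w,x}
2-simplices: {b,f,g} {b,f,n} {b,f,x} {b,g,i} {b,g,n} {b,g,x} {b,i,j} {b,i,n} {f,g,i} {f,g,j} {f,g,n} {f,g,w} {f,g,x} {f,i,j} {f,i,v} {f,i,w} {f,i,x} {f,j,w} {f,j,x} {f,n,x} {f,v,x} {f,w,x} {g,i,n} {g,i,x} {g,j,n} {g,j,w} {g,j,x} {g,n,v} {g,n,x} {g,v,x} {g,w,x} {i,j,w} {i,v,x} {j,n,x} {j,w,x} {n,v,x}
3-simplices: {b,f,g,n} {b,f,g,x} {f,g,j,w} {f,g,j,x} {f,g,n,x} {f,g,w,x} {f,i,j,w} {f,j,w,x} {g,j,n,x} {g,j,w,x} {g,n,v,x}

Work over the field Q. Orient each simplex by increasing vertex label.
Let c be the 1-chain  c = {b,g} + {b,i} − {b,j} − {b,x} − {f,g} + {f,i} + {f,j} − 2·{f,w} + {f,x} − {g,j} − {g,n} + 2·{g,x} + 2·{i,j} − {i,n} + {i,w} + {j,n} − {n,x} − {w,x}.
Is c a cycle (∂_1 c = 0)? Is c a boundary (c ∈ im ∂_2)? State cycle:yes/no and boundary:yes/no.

n_0=9 n_1=32 n_2=36 n_3=11  [Q]
∂1: piv[bf,bg,bi,bj,bn,bx,fv,fw] rk=8  ker:fg,fi,fj,fn,fx,gi,gj,gn,gv,gw,gx,ij,in,iv,iw,ix,jn,jv,jw,jx,nv,nx,vx,wx
∂2: piv[bfg,bfn,bfx,bgi,bgn,bgx,bij,bin,fgi,fgj,fgw,fij,fiv,fiw,fix,fjw,fjx,fnx,fvx,fwx,gjn,gnv,gvx] rk=23  ker:fgn,fgx,gin,gix,gjw,gjx,gnx,gwx,ijw,ivx,jnx,jwx,nvx
∂3: piv[bfgn,bfgx,fgjw,fgjx,fgnx,fgwx,fijw,fjwx,gjnx,gnvx] rk=10  ker:gjwx
∂1c = 0
c vs im∂2: reduces to 0 ⇒ boundary

cycle:yes boundary:yes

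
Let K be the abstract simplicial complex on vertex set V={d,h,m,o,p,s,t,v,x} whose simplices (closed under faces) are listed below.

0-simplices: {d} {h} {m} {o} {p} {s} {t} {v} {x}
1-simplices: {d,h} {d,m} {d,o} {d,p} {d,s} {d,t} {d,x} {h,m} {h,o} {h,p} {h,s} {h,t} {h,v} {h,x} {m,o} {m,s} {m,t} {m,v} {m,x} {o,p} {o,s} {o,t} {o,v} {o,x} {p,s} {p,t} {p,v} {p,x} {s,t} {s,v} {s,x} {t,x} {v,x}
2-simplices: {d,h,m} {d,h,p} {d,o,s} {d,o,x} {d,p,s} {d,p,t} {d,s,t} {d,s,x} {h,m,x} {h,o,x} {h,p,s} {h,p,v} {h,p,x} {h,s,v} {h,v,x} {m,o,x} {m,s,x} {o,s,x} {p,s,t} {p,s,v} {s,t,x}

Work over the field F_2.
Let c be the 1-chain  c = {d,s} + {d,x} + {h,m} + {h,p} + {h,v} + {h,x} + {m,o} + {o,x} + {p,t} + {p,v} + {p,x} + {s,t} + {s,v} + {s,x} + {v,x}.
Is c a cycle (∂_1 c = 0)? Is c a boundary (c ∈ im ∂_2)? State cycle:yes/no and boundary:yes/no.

cycle:yes boundary:yes

n_0=9 n_1=33 n_2=21  [Z2]
∂1: piv[dh,dm,do,dp,ds,dt,dx,hv] rk=8  ker:hm,ho,hp,hs,ht,hx,mo,ms,mt,mv,mx,op,os,ot,ov,ox,ps,pt,pv,px,st,sv,sx,tx,vx
∂2: piv[dhm,dhp,dos,dox,dps,dpt,dst,dsx,hmx,hox,hps,hpv,hpx,hsv,hvx,mox,msx,stx] rk=18  ker:osx,pst,psv
∂1c = 0
c vs im∂2: reduces to 0 ⇒ boundary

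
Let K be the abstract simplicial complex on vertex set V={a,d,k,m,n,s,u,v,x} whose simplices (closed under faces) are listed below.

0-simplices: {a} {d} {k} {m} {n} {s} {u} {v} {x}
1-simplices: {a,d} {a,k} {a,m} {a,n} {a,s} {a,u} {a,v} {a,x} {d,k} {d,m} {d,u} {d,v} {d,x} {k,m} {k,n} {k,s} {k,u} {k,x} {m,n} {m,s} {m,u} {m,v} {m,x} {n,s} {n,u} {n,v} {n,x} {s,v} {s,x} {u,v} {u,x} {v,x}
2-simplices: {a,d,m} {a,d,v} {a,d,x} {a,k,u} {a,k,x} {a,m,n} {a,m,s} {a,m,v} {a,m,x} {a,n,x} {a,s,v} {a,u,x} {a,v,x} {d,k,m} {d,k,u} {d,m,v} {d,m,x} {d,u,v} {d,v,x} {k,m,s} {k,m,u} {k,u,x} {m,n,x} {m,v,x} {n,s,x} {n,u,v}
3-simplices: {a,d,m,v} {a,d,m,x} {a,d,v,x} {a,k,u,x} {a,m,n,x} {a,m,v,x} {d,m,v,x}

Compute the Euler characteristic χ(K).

χ(K)=-4

n_0=9 n_1=32 n_2=26 n_3=7
χ=+9−32+26−7=-4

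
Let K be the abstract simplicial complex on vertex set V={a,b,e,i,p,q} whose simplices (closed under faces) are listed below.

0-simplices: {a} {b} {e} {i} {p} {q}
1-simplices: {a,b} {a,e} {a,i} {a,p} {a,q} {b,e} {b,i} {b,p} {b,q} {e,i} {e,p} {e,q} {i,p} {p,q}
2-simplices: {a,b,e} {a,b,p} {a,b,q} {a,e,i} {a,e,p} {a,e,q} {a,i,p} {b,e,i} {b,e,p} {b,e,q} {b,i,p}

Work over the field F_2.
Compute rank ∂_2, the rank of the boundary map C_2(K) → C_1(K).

n_0=6 n_1=14 n_2=11  [Z2]
∂1: piv[ab,ae,ai,ap,aq] rk=5  ker:be,bi,bp,bq,ei,ep,eq,ip,pq
∂2: piv[abe,abp,abq,aei,aep,aeq,aip,bei] rk=8  ker:bep,beq,bip
rk∂_2=8

rank∂_2=8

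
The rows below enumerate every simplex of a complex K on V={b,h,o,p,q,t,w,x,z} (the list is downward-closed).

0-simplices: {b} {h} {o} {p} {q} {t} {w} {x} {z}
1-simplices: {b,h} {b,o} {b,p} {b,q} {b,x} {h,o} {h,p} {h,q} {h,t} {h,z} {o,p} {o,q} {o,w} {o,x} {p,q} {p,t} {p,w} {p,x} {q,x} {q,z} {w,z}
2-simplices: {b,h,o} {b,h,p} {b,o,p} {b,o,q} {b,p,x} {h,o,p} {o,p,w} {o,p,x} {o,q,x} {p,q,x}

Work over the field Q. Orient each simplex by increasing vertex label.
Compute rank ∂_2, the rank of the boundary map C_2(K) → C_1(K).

rank∂_2=9

n_0=9 n_1=21 n_2=10  [Q]
∂1: piv[bh,bo,bp,bq,bx,ht,hz,ow] rk=8  ker:ho,hp,hq,op,oq,ox,pq,pt,pw,px,qx,qz,wz
∂2: piv[bho,bhp,bop,boq,bpx,opw,opx,oqx,pqx] rk=9  ker:hop
rk∂_2=9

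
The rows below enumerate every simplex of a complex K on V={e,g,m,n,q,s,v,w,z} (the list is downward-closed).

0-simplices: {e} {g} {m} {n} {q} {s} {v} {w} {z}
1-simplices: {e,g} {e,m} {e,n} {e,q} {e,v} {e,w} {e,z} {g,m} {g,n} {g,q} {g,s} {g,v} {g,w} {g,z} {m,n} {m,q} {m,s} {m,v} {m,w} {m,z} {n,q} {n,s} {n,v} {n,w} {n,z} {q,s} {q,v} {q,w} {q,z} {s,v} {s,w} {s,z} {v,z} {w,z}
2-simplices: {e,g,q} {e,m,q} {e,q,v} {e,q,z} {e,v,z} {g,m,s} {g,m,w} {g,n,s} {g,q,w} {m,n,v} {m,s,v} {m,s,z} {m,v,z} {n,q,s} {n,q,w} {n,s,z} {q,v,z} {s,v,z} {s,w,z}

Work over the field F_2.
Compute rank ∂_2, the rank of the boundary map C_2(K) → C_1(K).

n_0=9 n_1=34 n_2=19  [Z2]
∂1: piv[eg,em,en,eq,ev,ew,ez,gs] rk=8  ker:gm,gn,gq,gv,gw,gz,mn,mq,ms,mv,mw,mz,nq,ns,nv,nw,nz,qs,qv,qw,qz,sv,sw,sz,vz,wz
∂2: piv[egq,emq,eqv,eqz,evz,gms,gmw,gns,gqw,mnv,msv,msz,mvz,nqs,nqw,nsz,swz] rk=17  ker:qvz,svz
rk∂_2=17

rank∂_2=17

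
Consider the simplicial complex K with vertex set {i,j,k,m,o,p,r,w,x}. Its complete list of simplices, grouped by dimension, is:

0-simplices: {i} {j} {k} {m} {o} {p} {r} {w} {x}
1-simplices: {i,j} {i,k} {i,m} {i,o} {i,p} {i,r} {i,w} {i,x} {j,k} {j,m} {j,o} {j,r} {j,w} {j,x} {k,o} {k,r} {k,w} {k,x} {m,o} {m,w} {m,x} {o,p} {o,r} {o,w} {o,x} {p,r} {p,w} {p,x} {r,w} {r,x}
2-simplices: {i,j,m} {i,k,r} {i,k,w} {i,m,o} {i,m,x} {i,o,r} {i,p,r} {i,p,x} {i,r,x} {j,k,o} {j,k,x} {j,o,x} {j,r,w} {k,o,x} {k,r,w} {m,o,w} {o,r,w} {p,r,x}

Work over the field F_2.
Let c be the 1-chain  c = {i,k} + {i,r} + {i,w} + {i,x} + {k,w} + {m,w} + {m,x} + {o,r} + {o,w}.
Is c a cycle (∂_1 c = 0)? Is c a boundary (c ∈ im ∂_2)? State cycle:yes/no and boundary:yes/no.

n_0=9 n_1=30 n_2=18  [Z2]
∂1: piv[ij,ik,im,io,ip,ir,iw,ix] rk=8  ker:jk,jm,jo,jr,jw,jx,ko,kr,kw,kx,mo,mw,mx,op,or,ow,ox,pr,pw,px,rw,rx
∂2: piv[ijm,ikr,ikw,imo,imx,ior,ipr,ipx,irx,jko,jkx,jox,jrw,krw,mow,orw] rk=16  ker:kox,prx
∂1c = 0
c vs im∂2: reduces to 0 ⇒ boundary

cycle:yes boundary:yes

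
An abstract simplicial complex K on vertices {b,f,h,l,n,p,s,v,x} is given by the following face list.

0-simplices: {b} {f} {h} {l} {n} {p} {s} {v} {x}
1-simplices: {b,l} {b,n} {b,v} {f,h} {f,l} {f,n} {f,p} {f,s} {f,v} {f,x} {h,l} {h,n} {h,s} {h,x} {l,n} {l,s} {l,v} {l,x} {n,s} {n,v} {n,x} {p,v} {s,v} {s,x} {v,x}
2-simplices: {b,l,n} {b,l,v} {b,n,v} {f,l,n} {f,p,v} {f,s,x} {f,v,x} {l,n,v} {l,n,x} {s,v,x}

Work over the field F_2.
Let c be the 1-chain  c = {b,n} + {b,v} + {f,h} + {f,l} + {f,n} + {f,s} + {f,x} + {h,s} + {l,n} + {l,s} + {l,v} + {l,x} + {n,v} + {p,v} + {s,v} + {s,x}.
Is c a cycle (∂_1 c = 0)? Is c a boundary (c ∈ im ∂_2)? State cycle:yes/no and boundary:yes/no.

n_0=9 n_1=25 n_2=10  [Z2]
∂1: piv[bl,bn,bv,fh,fl,fp,fs,fx] rk=8  ker:fn,fv,hl,hn,hs,hx,ln,ls,lv,lx,ns,nv,nx,pv,sv,sx,vx
∂2: piv[bln,blv,bnv,fln,fpv,fsx,fvx,lnx,svx] rk=9  ker:lnv
∂1c = {f} + {l} + {p} + {s} + {v} + {x}

cycle:no boundary:no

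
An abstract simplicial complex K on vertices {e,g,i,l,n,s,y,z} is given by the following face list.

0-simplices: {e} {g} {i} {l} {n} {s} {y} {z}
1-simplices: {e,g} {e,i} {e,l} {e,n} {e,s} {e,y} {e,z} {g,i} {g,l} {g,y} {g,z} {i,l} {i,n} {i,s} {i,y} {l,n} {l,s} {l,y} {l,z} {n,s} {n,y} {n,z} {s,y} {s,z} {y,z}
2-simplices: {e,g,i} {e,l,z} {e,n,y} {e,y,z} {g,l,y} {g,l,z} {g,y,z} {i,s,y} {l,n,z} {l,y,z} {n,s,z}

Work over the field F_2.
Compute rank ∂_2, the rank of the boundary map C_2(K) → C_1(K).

rank∂_2=10

n_0=8 n_1=25 n_2=11  [Z2]
∂1: piv[eg,ei,el,en,es,ey,ez] rk=7  ker:gi,gl,gy,gz,il,in,is,iy,ln,ls,ly,lz,ns,ny,nz,sy,sz,yz
∂2: piv[egi,elz,eny,eyz,gly,glz,gyz,isy,lnz,nsz] rk=10  ker:lyz
rk∂_2=10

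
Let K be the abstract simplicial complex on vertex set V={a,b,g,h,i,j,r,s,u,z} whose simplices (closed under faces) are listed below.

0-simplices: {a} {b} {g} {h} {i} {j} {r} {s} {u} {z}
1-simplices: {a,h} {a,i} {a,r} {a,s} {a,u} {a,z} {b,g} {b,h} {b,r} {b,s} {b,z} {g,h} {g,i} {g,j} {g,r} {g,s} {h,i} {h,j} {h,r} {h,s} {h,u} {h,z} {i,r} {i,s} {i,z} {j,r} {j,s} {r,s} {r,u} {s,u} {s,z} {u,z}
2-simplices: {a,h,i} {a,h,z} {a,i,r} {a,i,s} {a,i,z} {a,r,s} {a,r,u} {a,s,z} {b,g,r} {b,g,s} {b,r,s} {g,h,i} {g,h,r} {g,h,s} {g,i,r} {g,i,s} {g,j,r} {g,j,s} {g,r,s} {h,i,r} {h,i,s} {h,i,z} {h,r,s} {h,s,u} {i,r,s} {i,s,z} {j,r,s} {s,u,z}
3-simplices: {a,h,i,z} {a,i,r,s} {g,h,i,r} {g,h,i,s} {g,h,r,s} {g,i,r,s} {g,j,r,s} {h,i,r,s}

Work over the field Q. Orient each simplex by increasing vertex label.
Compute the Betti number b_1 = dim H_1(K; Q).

b_1=4

n_0=10 n_1=32 n_2=28 n_3=8  [Q]
∂1: piv[ah,ai,ar,as,au,az,bg,bh,gj] rk=9  ker:br,bs,bz,gh,gi,gr,gs,hi,hj,hr,hs,hu,hz,ir,is,iz,jr,js,rs,ru,su,sz,uz
∂2: piv[ahi,ahz,air,ais,aiz,ars,aru,asz,bgr,bgs,brs,ghi,ghr,ghs,gir,gjr,gjs,hsu,suz] rk=19  ker:gis,grs,hir,his,hiz,hrs,irs,isz,jrs
∂3: piv[ahiz,airs,ghir,ghis,ghrs,girs,gjrs] rk=7  ker:hirs
b_1=(32−9)−19=4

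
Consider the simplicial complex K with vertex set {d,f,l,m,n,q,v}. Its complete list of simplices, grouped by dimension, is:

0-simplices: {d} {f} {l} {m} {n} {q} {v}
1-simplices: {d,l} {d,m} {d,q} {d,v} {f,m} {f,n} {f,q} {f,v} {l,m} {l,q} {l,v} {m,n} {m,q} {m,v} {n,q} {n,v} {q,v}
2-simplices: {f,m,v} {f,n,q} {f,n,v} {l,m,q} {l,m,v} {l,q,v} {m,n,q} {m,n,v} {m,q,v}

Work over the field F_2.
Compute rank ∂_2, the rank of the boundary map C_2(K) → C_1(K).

n_0=7 n_1=17 n_2=9  [Z2]
∂1: piv[dl,dm,dq,dv,fm,fn] rk=6  ker:fq,fv,lm,lq,lv,mn,mq,mv,nq,nv,qv
∂2: piv[fmv,fnq,fnv,lmq,lmv,lqv,mnq,mnv] rk=8  ker:mqv
rk∂_2=8

rank∂_2=8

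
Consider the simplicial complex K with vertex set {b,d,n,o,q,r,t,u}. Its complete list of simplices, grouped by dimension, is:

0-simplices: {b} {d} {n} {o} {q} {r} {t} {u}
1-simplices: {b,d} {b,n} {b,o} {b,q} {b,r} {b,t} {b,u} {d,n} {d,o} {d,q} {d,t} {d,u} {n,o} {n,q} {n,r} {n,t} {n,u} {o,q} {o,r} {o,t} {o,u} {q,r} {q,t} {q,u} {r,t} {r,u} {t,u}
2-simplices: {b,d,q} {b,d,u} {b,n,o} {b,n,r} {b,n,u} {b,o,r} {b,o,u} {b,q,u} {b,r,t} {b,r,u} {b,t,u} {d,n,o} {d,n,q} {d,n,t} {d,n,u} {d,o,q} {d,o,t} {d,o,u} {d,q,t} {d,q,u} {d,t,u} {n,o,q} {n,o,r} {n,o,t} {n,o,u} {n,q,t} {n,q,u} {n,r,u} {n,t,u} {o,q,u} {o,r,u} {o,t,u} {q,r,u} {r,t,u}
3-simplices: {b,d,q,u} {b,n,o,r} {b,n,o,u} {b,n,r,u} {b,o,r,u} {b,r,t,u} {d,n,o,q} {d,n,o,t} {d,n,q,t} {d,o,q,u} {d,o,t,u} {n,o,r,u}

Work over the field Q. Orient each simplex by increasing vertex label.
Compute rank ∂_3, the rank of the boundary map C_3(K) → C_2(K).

rank∂_3=11

n_0=8 n_1=27 n_2=34 n_3=12  [Q]
∂1: piv[bd,bn,bo,bq,br,bt,bu] rk=7  ker:dn,do,dq,dt,du,no,nq,nr,nt,nu,oq,or,ot,ou,qr,qt,qu,rt,ru,tu
∂2: piv[bdq,bdu,bno,bnr,bnu,bor,bou,bqu,brt,bru,btu,dno,dnq,dnt,dnu,doq,dot,dqt,dtu,qru] rk=20  ker:dou,dqu,noq,nor,not,nou,nqt,nqu,nru,ntu,oqu,oru,otu,rtu
∂3: piv[bdqu,bnor,bnou,bnru,boru,brtu,dnoq,dnot,dnqt,doqu,dotu] rk=11  ker:noru
rk∂_3=11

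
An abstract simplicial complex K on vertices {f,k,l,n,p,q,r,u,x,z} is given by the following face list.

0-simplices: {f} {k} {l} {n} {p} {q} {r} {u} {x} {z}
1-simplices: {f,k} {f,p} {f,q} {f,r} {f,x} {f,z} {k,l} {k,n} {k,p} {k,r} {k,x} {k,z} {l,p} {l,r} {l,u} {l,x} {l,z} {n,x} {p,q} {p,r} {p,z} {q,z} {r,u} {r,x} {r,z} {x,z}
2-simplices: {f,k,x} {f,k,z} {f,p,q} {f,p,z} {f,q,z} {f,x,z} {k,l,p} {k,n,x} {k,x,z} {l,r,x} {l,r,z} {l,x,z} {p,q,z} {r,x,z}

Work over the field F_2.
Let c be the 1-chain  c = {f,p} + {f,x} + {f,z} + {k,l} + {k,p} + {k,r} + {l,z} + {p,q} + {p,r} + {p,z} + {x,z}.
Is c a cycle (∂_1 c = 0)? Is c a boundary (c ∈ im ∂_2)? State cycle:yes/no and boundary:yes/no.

cycle:no boundary:no

n_0=10 n_1=26 n_2=14  [Z2]
∂1: piv[fk,fp,fq,fr,fx,fz,kl,kn,lu] rk=9  ker:kp,kr,kx,kz,lp,lr,lx,lz,nx,pq,pr,pz,qz,ru,rx,rz,xz
∂2: piv[fkx,fkz,fpq,fpz,fqz,fxz,klp,knx,lrx,lrz,lxz] rk=11  ker:kxz,pqz,rxz
∂1c = {f} + {k} + {p} + {q}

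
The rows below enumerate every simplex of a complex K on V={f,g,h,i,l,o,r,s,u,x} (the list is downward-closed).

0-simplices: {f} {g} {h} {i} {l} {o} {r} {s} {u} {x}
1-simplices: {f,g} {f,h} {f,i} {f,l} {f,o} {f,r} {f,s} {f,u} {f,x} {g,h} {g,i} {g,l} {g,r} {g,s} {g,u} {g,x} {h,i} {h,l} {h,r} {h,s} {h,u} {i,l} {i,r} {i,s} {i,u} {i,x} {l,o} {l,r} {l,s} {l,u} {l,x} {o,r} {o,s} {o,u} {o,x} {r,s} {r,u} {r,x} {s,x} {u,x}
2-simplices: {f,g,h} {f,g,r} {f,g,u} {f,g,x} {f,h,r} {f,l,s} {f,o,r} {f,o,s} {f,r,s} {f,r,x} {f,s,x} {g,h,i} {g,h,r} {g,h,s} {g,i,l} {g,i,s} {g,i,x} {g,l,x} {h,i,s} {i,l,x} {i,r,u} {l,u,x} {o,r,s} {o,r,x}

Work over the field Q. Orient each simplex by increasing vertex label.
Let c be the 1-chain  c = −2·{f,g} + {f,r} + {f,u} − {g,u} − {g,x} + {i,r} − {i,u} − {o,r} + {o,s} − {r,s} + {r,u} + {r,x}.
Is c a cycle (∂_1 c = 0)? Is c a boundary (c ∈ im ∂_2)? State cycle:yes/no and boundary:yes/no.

n_0=10 n_1=40 n_2=24  [Q]
∂1: piv[fg,fh,fi,fl,fo,fr,fs,fu,fx] rk=9  ker:gh,gi,gl,gr,gs,gu,gx,hi,hl,hr,hs,hu,il,ir,is,iu,ix,lo,lr,ls,lu,lx,or,os,ou,ox,rs,ru,rx,sx,ux
∂2: piv[fgh,fgr,fgu,fgx,fhr,fls,for,fos,frs,frx,fsx,ghi,ghs,gil,gis,gix,glx,iru,lux,orx] rk=20  ker:ghr,his,ilx,ors
∂1c = 0
c vs im∂2: reduces to 0 ⇒ boundary

cycle:yes boundary:yes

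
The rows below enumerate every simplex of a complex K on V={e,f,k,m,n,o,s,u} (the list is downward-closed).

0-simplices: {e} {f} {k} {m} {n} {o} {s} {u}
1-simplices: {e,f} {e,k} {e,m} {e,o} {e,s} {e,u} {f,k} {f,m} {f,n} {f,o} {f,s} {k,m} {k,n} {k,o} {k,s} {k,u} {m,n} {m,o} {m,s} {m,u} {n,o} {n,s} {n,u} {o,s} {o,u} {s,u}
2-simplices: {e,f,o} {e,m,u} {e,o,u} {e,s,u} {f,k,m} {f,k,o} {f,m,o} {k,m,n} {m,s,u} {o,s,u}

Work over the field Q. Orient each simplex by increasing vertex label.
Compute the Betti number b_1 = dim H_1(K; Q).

n_0=8 n_1=26 n_2=10  [Q]
∂1: piv[ef,ek,em,eo,es,eu,fn] rk=7  ker:fk,fm,fo,fs,km,kn,ko,ks,ku,mn,mo,ms,mu,no,ns,nu,os,ou,su
∂2: piv[efo,emu,eou,esu,fkm,fko,fmo,kmn,msu,osu] rk=10
b_1=(26−7)−10=9

b_1=9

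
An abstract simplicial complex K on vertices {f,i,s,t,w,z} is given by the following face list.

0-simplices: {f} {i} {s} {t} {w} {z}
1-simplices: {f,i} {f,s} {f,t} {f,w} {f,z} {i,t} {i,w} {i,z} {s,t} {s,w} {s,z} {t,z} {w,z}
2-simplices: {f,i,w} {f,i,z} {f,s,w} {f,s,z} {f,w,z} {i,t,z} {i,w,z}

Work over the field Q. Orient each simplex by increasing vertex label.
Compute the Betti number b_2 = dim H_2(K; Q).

b_2=1

n_0=6 n_1=13 n_2=7  [Q]
∂1: piv[fi,fs,ft,fw,fz] rk=5  ker:it,iw,iz,st,sw,sz,tz,wz
∂2: piv[fiw,fiz,fsw,fsz,fwz,itz] rk=6  ker:iwz
b_2=(7−6)−0=1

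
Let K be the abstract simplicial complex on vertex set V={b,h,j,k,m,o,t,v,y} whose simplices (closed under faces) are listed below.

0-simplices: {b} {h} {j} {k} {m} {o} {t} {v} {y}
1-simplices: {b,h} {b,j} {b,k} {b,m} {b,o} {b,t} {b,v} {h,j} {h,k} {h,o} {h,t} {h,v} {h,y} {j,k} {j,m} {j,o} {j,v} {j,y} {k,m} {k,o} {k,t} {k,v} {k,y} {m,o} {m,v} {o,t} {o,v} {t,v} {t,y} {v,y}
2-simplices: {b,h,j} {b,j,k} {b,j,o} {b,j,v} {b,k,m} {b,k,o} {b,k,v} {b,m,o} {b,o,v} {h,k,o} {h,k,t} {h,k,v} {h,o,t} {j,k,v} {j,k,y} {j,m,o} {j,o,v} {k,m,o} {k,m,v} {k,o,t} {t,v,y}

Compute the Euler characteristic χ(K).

χ(K)=0

n_0=9 n_1=30 n_2=21
χ=+9−30+21=0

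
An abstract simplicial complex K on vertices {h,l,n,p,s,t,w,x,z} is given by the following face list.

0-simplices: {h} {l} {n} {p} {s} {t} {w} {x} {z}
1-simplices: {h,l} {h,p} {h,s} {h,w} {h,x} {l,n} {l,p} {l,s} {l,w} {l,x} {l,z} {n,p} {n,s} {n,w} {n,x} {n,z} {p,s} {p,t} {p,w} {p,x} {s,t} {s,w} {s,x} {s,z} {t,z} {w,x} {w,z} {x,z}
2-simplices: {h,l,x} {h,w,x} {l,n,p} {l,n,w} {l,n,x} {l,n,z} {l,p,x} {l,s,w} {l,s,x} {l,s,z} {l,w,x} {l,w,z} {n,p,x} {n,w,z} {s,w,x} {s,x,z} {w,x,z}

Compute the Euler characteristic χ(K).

χ(K)=-2

n_0=9 n_1=28 n_2=17
χ=+9−28+17=-2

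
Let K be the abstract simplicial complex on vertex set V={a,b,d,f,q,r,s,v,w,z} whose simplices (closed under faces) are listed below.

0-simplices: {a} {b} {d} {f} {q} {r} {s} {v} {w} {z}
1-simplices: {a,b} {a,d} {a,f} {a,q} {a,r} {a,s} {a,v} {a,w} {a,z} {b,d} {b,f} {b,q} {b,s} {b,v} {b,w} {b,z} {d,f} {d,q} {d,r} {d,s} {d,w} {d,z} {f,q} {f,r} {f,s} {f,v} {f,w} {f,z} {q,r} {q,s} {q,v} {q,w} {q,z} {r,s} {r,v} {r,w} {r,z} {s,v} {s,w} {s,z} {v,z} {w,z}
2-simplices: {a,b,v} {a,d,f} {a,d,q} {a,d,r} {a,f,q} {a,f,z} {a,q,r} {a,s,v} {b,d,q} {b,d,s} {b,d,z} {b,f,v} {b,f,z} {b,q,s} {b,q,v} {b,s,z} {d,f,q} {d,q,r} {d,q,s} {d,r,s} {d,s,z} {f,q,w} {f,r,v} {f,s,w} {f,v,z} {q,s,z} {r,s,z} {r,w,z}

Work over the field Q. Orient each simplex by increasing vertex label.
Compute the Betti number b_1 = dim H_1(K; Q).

n_0=10 n_1=42 n_2=28  [Q]
∂1: piv[ab,ad,af,aq,ar,as,av,aw,az] rk=9  ker:bd,bf,bq,bs,bv,bw,bz,df,dq,dr,ds,dw,dz,fq,fr,fs,fv,fw,fz,qr,qs,qv,qw,qz,rs,rv,rw,rz,sv,sw,sz,vz,wz
∂2: piv[abv,adf,adq,adr,afq,afz,aqr,asv,bdq,bds,bdz,bfv,bfz,bqs,bqv,bsz,drs,fqw,frv,fsw,fvz,qsz,rsz,rwz] rk=24  ker:dfq,dqr,dqs,dsz
b_1=(42−9)−24=9

b_1=9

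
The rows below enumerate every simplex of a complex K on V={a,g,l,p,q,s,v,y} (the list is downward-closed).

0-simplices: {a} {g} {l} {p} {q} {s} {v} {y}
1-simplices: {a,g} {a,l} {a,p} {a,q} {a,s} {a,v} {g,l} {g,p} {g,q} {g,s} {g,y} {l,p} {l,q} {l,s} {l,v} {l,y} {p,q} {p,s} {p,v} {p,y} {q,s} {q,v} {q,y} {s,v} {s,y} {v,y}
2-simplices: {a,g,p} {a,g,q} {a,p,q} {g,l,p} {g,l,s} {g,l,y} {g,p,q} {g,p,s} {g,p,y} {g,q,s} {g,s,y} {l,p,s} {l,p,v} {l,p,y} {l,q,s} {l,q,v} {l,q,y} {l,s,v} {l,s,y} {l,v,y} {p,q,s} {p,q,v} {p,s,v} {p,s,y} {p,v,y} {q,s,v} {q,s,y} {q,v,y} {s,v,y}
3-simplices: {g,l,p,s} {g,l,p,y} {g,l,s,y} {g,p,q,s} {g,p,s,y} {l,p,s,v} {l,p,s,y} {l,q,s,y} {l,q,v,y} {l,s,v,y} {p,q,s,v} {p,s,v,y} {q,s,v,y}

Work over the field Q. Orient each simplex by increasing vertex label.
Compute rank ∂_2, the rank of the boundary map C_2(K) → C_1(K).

n_0=8 n_1=26 n_2=29 n_3=13  [Q]
∂1: piv[ag,al,ap,aq,as,av,gy] rk=7  ker:gl,gp,gq,gs,lp,lq,ls,lv,ly,pq,ps,pv,py,qs,qv,qy,sv,sy,vy
∂2: piv[agp,agq,apq,glp,gls,gly,gps,gpy,gqs,gsy,lpv,lqs,lqv,lqy,lsv,lvy] rk=16  ker:gpq,lps,lpy,lsy,pqs,pqv,psv,psy,pvy,qsv,qsy,qvy,svy
∂3: piv[glps,glpy,glsy,gpqs,gpsy,lpsv,lqsy,lqvy,lsvy,pqsv,psvy,qsvy] rk=12  ker:lpsy
rk∂_2=16

rank∂_2=16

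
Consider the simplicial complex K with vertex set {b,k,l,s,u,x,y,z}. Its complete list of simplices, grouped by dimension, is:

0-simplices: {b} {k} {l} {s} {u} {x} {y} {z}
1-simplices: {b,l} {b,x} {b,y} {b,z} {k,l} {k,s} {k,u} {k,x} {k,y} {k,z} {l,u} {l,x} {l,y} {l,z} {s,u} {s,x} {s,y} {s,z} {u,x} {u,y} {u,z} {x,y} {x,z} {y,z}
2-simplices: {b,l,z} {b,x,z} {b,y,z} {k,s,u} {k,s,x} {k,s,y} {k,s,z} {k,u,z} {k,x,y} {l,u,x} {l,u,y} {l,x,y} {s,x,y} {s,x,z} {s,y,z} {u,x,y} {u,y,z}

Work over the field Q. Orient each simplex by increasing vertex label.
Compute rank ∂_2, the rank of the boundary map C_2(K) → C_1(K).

n_0=8 n_1=24 n_2=17  [Q]
∂1: piv[bl,bx,by,bz,kl,ks,ku] rk=7  ker:kx,ky,kz,lu,lx,ly,lz,su,sx,sy,sz,ux,uy,uz,xy,xz,yz
∂2: piv[blz,bxz,byz,ksu,ksx,ksy,ksz,kuz,kxy,lux,luy,lxy,sxz,syz,uyz] rk=15  ker:sxy,uxy
rk∂_2=15

rank∂_2=15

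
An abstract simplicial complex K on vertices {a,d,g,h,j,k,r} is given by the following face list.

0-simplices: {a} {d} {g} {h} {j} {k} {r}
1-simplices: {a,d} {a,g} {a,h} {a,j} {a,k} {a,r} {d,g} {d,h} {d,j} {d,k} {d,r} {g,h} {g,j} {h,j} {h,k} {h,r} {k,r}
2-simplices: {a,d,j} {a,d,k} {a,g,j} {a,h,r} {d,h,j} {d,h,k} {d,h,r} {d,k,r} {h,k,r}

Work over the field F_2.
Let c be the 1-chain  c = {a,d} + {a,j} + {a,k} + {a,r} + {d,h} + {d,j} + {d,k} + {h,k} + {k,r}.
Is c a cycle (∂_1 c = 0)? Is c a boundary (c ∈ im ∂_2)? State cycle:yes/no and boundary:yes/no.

n_0=7 n_1=17 n_2=9  [Z2]
∂1: piv[ad,ag,ah,aj,ak,ar] rk=6  ker:dg,dh,dj,dk,dr,gh,gj,hj,hk,hr,kr
∂2: piv[adj,adk,agj,ahr,dhj,dhk,dhr,dkr] rk=8  ker:hkr
∂1c = 0
c vs im∂2: residual ≠ 0 ⇒ not boundary

cycle:yes boundary:no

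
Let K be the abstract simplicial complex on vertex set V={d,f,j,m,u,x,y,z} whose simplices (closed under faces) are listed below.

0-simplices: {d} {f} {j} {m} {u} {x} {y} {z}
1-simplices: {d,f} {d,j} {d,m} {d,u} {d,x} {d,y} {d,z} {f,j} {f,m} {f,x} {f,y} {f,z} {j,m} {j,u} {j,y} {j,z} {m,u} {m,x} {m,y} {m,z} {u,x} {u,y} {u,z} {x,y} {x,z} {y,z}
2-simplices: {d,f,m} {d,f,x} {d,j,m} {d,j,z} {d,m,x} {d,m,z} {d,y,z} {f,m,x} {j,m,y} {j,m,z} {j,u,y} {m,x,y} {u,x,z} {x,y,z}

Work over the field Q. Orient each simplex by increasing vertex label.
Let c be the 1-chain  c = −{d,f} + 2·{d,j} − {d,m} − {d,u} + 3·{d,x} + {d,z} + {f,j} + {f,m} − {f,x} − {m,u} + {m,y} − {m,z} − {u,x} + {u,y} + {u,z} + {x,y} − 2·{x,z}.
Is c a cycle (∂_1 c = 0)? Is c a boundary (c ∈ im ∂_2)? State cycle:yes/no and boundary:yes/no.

n_0=8 n_1=26 n_2=14  [Q]
∂1: piv[df,dj,dm,du,dx,dy,dz] rk=7  ker:fj,fm,fx,fy,fz,jm,ju,jy,jz,mu,mx,my,mz,ux,uy,uz,xy,xz,yz
∂2: piv[dfm,dfx,djm,djz,dmx,dmz,dyz,jmy,juy,mxy,uxz,xyz] rk=12  ker:fmx,jmz
∂1c = −3·{d} − 2·{f} + 3·{j} + {m} − 3·{u} + 2·{x} + 3·{y} − {z}

cycle:no boundary:no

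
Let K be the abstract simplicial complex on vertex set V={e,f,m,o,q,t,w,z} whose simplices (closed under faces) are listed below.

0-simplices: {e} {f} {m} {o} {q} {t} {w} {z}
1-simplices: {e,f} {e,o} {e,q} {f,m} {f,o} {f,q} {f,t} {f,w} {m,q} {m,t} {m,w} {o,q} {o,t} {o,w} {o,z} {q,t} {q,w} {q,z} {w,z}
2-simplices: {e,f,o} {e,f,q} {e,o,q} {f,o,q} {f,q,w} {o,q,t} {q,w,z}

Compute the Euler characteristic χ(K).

n_0=8 n_1=19 n_2=7
χ=+8−19+7=-4

χ(K)=-4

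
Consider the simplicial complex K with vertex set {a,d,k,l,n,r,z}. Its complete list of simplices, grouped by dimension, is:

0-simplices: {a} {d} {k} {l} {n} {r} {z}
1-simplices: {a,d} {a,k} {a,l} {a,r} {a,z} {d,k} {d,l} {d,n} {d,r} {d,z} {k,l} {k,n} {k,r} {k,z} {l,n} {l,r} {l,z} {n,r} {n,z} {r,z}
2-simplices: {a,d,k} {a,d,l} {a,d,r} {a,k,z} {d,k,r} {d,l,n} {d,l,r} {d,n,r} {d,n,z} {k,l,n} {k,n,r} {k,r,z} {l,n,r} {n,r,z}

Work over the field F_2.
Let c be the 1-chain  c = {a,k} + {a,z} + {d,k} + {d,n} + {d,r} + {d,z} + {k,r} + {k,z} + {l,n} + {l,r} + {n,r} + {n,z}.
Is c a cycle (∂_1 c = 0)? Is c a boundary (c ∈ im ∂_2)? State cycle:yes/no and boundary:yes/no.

n_0=7 n_1=20 n_2=14  [Z2]
∂1: piv[ad,ak,al,ar,az,dn] rk=6  ker:dk,dl,dr,dz,kl,kn,kr,kz,ln,lr,lz,nr,nz,rz
∂2: piv[adk,adl,adr,akz,dkr,dln,dlr,dnr,dnz,kln,knr,krz,nrz] rk=13  ker:lnr
∂1c = 0
c vs im∂2: reduces to 0 ⇒ boundary

cycle:yes boundary:yes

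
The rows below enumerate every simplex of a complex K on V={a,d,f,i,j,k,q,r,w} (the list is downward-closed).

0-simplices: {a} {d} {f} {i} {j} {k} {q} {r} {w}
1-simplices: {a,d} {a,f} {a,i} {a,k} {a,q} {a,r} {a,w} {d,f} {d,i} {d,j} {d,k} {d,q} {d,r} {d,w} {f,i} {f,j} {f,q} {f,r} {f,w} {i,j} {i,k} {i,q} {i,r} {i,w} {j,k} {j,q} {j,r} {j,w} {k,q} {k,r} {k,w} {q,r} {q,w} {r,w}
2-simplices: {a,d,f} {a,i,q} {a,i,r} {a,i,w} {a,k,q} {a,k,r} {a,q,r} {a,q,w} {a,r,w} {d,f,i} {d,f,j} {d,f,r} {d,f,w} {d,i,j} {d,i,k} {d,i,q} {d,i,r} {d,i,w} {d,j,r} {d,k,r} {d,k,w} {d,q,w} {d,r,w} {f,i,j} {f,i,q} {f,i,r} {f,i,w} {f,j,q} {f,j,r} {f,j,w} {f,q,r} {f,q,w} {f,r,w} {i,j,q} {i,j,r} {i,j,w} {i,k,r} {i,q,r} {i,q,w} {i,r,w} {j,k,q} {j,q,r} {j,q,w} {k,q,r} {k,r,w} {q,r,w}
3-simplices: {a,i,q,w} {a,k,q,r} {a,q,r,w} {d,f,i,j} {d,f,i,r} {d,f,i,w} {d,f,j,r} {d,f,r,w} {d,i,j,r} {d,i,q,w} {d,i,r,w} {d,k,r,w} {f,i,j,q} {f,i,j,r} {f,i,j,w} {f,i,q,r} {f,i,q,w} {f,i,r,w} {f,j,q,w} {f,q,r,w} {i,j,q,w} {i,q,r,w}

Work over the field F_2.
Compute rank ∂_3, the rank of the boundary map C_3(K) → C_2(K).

rank∂_3=18

n_0=9 n_1=34 n_2=46 n_3=22  [Z2]
∂1: piv[ad,af,ai,ak,aq,ar,aw,dj] rk=8  ker:df,di,dk,dq,dr,dw,fi,fj,fq,fr,fw,ij,ik,iq,ir,iw,jk,jq,jr,jw,kq,kr,kw,qr,qw,rw
∂2: piv[adf,aiq,air,aiw,akq,akr,aqr,aqw,arw,dfi,dfj,dfr,dfw,dij,dik,diq,dir,diw,djr,dkr,dkw,fiq,fjq,fjw,jkq] rk=25  ker:dqw,drw,fij,fir,fiw,fjr,fqr,fqw,frw,ijq,ijr,ijw,ikr,iqr,iqw,irw,jqr,jqw,kqr,krw,qrw
∂3: piv[aiqw,akqr,aqrw,dfij,dfir,dfiw,dfjr,dfrw,dijr,diqw,dirw,dkrw,fijq,fijw,fiqr,fiqw,fjqw,fqrw] rk=18  ker:fijr,firw,ijqw,iqrw
rk∂_3=18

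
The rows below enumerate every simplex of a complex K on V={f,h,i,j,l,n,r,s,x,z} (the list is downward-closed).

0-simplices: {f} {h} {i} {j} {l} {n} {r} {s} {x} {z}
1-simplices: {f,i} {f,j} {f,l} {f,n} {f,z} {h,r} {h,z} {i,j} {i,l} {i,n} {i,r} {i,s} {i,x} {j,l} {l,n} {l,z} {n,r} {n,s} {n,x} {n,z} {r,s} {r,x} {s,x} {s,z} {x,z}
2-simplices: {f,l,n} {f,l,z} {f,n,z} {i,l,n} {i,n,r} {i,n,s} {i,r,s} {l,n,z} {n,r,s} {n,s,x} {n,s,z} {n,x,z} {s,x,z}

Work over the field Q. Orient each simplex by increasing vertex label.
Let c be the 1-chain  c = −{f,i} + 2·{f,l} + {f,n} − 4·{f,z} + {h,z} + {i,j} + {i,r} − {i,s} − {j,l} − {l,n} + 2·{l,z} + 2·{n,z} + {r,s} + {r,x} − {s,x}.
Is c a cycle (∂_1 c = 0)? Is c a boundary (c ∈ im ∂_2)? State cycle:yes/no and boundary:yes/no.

cycle:no boundary:no

n_0=10 n_1=25 n_2=13  [Q]
∂1: piv[fi,fj,fl,fn,fz,hr,hz,is,ix] rk=9  ker:ij,il,in,ir,jl,ln,lz,nr,ns,nx,nz,rs,rx,sx,sz,xz
∂2: piv[fln,flz,fnz,iln,inr,ins,irs,nsx,nsz,nxz] rk=10  ker:lnz,nrs,sxz
∂1c = 2·{f} − {h} − 2·{i} + 2·{j} − 2·{n} − {r} + {s} + {z}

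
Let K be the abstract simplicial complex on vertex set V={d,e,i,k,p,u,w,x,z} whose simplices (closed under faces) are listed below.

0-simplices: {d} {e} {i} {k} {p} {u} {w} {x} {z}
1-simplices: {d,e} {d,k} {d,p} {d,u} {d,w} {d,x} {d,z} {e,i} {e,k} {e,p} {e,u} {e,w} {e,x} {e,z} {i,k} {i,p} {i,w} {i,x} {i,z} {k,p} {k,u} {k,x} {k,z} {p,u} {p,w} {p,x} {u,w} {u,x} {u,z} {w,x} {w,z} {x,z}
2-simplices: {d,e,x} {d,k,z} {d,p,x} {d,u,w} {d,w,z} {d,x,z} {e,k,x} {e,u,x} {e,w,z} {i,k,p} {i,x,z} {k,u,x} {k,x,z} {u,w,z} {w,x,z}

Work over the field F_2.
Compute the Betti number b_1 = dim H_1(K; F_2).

n_0=9 n_1=32 n_2=15  [Z2]
∂1: piv[de,dk,dp,du,dw,dx,dz,ei] rk=8  ker:ek,ep,eu,ew,ex,ez,ik,ip,iw,ix,iz,kp,ku,kx,kz,pu,pw,px,uw,ux,uz,wx,wz,xz
∂2: piv[dex,dkz,dpx,duw,dwz,dxz,ekx,eux,ewz,ikp,ixz,kux,kxz,uwz,wxz] rk=15
b_1=(32−8)−15=9

b_1=9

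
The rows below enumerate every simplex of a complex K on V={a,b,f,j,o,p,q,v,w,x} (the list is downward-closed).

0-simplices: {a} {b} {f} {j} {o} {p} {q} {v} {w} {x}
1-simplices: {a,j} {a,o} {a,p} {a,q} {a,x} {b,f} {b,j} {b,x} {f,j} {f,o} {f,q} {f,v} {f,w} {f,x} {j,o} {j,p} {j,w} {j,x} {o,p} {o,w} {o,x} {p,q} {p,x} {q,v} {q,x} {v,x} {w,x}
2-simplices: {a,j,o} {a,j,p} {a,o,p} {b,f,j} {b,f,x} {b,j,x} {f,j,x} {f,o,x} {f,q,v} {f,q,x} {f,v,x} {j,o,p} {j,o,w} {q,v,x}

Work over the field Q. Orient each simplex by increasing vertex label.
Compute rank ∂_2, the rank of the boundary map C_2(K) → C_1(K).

n_0=10 n_1=27 n_2=14  [Q]
∂1: piv[aj,ao,ap,aq,ax,bf,bj,fv,fw] rk=9  ker:bx,fj,fo,fq,fx,jo,jp,jw,jx,op,ow,ox,pq,px,qv,qx,vx,wx
∂2: piv[ajo,ajp,aop,bfj,bfx,bjx,fox,fqv,fqx,fvx,jow] rk=11  ker:fjx,jop,qvx
rk∂_2=11

rank∂_2=11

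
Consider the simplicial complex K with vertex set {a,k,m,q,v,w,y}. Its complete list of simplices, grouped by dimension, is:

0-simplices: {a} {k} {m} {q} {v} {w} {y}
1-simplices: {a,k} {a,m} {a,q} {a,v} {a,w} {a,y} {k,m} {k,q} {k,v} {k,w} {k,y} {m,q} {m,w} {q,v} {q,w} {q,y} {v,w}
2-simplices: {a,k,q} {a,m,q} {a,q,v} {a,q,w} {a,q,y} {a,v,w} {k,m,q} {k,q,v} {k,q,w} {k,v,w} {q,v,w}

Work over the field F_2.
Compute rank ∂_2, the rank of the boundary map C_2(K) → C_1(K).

rank∂_2=9

n_0=7 n_1=17 n_2=11  [Z2]
∂1: piv[ak,am,aq,av,aw,ay] rk=6  ker:km,kq,kv,kw,ky,mq,mw,qv,qw,qy,vw
∂2: piv[akq,amq,aqv,aqw,aqy,avw,kmq,kqv,kqw] rk=9  ker:kvw,qvw
rk∂_2=9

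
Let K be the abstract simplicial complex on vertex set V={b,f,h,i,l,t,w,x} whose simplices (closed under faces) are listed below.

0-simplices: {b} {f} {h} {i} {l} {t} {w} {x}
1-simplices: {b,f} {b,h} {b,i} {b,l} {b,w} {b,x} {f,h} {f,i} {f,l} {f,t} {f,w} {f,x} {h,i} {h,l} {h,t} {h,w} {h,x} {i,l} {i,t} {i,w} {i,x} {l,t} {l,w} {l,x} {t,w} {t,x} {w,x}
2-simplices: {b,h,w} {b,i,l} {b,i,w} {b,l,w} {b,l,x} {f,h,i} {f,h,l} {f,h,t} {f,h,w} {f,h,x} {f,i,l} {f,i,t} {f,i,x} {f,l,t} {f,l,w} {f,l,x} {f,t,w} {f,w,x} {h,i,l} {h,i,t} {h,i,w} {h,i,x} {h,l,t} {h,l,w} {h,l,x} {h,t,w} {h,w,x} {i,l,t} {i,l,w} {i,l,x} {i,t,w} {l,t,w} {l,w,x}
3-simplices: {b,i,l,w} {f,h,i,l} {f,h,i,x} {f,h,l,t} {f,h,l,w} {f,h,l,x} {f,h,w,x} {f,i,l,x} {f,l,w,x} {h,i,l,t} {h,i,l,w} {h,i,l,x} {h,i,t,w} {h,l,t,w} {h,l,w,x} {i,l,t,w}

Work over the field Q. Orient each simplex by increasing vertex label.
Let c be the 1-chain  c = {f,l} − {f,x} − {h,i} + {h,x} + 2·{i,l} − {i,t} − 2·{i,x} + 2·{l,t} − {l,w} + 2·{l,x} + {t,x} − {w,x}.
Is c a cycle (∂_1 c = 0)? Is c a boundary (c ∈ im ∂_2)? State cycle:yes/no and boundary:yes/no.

n_0=8 n_1=27 n_2=33 n_3=16  [Q]
∂1: piv[bf,bh,bi,bl,bw,bx,ft] rk=7  ker:fh,fi,fl,fw,fx,hi,hl,ht,hw,hx,il,it,iw,ix,lt,lw,lx,tw,tx,wx
∂2: piv[bhw,bil,biw,blw,blx,fhi,fhl,fht,fhw,fhx,fil,fit,fix,flt,flw,flx,ftw,fwx] rk=18  ker:hil,hit,hiw,hix,hlt,hlw,hlx,htw,hwx,ilt,ilw,ilx,itw,ltw,lwx
∂3: piv[bilw,fhil,fhix,fhlt,fhlw,fhlx,fhwx,filx,flwx,hilt,hilw,hitw,hltw] rk=13  ker:hilx,hlwx,iltw
∂1c = 0
c vs im∂2: residual ≠ 0 ⇒ not boundary

cycle:yes boundary:no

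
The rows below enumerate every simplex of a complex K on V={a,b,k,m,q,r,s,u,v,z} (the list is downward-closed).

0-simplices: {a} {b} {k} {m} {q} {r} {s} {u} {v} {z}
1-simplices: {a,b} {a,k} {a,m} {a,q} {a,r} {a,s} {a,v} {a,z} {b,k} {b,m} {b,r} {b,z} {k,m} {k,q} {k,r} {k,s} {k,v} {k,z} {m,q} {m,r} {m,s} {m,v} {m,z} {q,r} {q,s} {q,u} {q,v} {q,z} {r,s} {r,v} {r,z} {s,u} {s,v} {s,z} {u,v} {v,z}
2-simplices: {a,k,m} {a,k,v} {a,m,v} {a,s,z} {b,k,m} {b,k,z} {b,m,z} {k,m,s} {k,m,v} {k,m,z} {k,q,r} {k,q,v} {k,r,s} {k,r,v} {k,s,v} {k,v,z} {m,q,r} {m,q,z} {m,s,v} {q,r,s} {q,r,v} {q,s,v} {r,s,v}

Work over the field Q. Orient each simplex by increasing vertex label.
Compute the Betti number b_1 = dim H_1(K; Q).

n_0=10 n_1=36 n_2=23  [Q]
∂1: piv[ab,ak,am,aq,ar,as,av,az,qu] rk=9  ker:bk,bm,br,bz,km,kq,kr,ks,kv,kz,mq,mr,ms,mv,mz,qr,qs,qv,qz,rs,rv,rz,su,sv,sz,uv,vz
∂2: piv[akm,akv,amv,asz,bkm,bkz,bmz,kms,kqr,kqv,krs,krv,ksv,kvz,mqr,mqz,qrs] rk=17  ker:kmv,kmz,msv,qrv,qsv,rsv
b_1=(36−9)−17=10

b_1=10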